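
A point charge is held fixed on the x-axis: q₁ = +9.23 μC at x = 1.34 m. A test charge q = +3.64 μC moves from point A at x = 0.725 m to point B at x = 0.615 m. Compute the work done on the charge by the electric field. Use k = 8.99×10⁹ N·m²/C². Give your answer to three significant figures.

0.0745 J

The work done by the electric force is W_field = −ΔU = −q(V_B − V_A) = q(V_A − V_B).
At A: distance to the source charge is 0.615 m; V_A = kq₁/r = 1.35×10⁵ V.
At B: distance to the source charge is 0.725 m; V_B = kq₁/r = 1.14×10⁵ V.
ΔV = V_B − V_A = -2.05×10⁴ V.
W_field = −qΔV = −(3.64×10⁻⁶ C)(-2.05×10⁴ V) = 0.0745 J.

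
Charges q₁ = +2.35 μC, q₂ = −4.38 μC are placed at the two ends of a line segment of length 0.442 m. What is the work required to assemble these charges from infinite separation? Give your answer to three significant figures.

-0.209 J

The assembly work is the sum of pairwise potential energies, U = Σ_{i<j} kqᵢqⱼ/rᵢⱼ.
The separation is r = 0.442 m.
U = (-0.209) = -0.209 J.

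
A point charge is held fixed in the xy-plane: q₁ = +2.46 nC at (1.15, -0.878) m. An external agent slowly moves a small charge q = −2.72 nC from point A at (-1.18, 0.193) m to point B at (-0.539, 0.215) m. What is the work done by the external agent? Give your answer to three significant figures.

-6.44×10⁻⁹ J

For quasistatic motion the external work equals the change in potential energy: W_ext = qΔV = q(V_B − V_A).
At A: distance to the source charge is 2.56 m; V_A = kq₁/r = 8.62 V.
At B: distance to the source charge is 2.01 m; V_B = kq₁/r = 11.0 V.
ΔV = V_B − V_A = 2.37 V.
W_ext = qΔV = (-2.72×10⁻⁹ C)(2.37 V) = -6.44×10⁻⁹ J.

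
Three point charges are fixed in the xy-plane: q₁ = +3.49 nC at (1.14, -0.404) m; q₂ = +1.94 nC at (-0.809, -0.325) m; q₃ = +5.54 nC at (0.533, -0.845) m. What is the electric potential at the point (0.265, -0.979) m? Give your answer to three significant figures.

The total potential is the scalar sum of each charge's contribution, V = Σ kqᵢ/rᵢ.
Distances from the field point to each charge: r₁ = 1.05 m, r₂ = 1.26 m, r₃ = 0.300 m.
V = k[(3.49×10⁻⁹)/(1.05) + (1.94×10⁻⁹)/(1.26) + (5.54×10⁻⁹)/(0.300)] = 210 V.

210 V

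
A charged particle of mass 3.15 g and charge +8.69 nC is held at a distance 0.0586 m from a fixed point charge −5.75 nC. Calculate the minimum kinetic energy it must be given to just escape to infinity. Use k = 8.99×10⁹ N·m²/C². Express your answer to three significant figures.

7.67×10⁻⁶ J

To just escape, total mechanical energy must reach zero at infinity: ½mv²_min + U = 0, so ½mv²_min = −U = |kQq|/r.
|U| = |kQq|/r = (8.99×10⁹ N·m²/C²)(5.75×10⁻⁹)(8.69×10⁻⁹)/(0.0586) = 7.67×10⁻⁶ J.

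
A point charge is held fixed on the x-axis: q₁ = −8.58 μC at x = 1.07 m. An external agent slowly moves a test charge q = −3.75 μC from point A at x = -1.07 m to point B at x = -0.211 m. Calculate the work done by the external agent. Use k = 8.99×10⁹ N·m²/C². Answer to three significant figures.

For quasistatic motion the external work equals the change in potential energy: W_ext = qΔV = q(V_B − V_A).
At A: distance to the source charge is 2.14 m; V_A = kq₁/r = -3.60×10⁴ V.
At B: distance to the source charge is 1.28 m; V_B = kq₁/r = -6.02×10⁴ V.
ΔV = V_B − V_A = -2.42×10⁴ V.
W_ext = qΔV = (-3.75×10⁻⁶ C)(-2.42×10⁴ V) = 0.0906 J.

0.0906 J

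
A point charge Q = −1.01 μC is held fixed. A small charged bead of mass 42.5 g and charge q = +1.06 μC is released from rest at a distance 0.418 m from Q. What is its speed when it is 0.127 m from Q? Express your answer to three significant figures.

1.58 m/s

Only the electrostatic force acts, so mechanical energy is conserved: ½mv² = U₁ − U₂ = kQq(1/r₁ − 1/r₂).
U₁ − U₂ = (8.99×10⁹ N·m²/C²)(-1.01×10⁻⁶ C)(1.06×10⁻⁶ C)(1/0.418 − 1/0.127) = 0.0528 J.
v = √(2·0.0528/0.0425) = 1.58 m/s.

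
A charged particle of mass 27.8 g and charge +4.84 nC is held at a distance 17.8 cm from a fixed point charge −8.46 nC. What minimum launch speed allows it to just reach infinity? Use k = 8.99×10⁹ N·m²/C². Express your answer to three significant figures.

0.0122 m/s

To just escape, total mechanical energy must reach zero at infinity: ½mv²_min + U = 0, so ½mv²_min = −U = |kQq|/r.
|U| = |kQq|/r = (8.99×10⁹ N·m²/C²)(8.46×10⁻⁹)(4.84×10⁻⁹)/(0.178) = 2.07×10⁻⁶ J.
v_min = √(2|U|/m) = √(2·2.07×10⁻⁶/0.0278) = 0.0122 m/s.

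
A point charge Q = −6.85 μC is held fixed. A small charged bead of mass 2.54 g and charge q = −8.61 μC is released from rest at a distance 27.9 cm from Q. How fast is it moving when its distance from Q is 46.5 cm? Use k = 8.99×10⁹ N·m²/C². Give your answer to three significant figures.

Only the electrostatic force acts, so mechanical energy is conserved: ½mv² = U₁ − U₂ = kQq(1/r₁ − 1/r₂).
U₁ − U₂ = (8.99×10⁹ N·m²/C²)(-6.85×10⁻⁶ C)(-8.61×10⁻⁶ C)(1/0.279 − 1/0.465) = 0.760 J.
v = √(2·0.760/2.54×10⁻³) = 24.5 m/s.

24.5 m/s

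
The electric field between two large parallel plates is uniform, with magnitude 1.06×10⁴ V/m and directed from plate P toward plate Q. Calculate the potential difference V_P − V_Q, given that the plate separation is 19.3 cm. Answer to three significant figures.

In a uniform field, potential decreases in the direction of E: ΔV = −E·d for a displacement d parallel to E.
Going from Q to P is a displacement of 19.3 cm opposite to the field, so V_P − V_Q = +Ed = 2050 V.

2050 V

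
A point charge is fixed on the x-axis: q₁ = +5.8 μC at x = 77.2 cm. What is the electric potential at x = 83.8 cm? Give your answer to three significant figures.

The total potential is the scalar sum of each charge's contribution, V = Σ kqᵢ/rᵢ.
V = k[(5.80×10⁻⁶)/(0.0660)] = 7.90×10⁵ V.

7.90×10⁵ V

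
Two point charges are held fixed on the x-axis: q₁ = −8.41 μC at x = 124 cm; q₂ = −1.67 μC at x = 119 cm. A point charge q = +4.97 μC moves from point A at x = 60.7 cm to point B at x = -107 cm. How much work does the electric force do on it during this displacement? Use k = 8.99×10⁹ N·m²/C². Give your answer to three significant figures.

-0.526 J

The work done by the electric force is W_field = −ΔU = −q(V_B − V_A) = q(V_A − V_B).
At A: distances to the source charges are 0.633 m, 0.583 m; V_A = Σ kqᵢ/rᵢ = -1.45×10⁵ V.
At B: distances to the source charges are 2.31 m, 2.26 m; V_B = Σ kqᵢ/rᵢ = -3.94×10⁴ V.
ΔV = V_B − V_A = 1.06×10⁵ V.
W_field = −qΔV = −(4.97×10⁻⁶ C)(1.06×10⁵ V) = -0.526 J.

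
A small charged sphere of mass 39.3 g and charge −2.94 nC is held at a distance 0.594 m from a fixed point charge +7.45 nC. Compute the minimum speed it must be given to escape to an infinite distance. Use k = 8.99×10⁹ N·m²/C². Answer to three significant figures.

4.11×10⁻³ m/s

To just escape, total mechanical energy must reach zero at infinity: ½mv²_min + U = 0, so ½mv²_min = −U = |kQq|/r.
|U| = |kQq|/r = (8.99×10⁹ N·m²/C²)(7.45×10⁻⁹)(2.94×10⁻⁹)/(0.594) = 3.31×10⁻⁷ J.
v_min = √(2|U|/m) = √(2·3.31×10⁻⁷/0.0393) = 4.11×10⁻³ m/s.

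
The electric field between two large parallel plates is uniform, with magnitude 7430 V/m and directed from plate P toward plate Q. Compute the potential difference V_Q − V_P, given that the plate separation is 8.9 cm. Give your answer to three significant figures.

-661 V

In a uniform field, potential decreases in the direction of E: ΔV = −E·d for a displacement d parallel to E.
Going from P to Q is a displacement of 8.9 cm along the field, so V_Q − V_P = −Ed = -661 V.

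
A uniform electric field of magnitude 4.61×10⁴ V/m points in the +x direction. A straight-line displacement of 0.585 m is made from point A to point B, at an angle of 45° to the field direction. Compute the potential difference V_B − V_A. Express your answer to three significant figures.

Only the component of displacement along E changes the potential: ΔV = −E·d·cosθ.
ΔV = −(4.61×10⁴ V/m)(0.585 m)cos45° = -1.91×10⁴ V.

-1.91×10⁴ V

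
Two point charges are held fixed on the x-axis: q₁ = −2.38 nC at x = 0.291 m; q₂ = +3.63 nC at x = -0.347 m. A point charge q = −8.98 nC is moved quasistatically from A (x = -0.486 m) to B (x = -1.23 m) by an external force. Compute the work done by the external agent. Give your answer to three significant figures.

1.66×10⁻⁶ J

For quasistatic motion the external work equals the change in potential energy: W_ext = qΔV = q(V_B − V_A).
At A: distances to the source charges are 0.777 m, 0.139 m; V_A = Σ kqᵢ/rᵢ = 207 V.
At B: distances to the source charges are 1.52 m, 0.883 m; V_B = Σ kqᵢ/rᵢ = 22.9 V.
ΔV = V_B − V_A = -184 V.
W_ext = qΔV = (-8.98×10⁻⁹ C)(-184 V) = 1.66×10⁻⁶ J.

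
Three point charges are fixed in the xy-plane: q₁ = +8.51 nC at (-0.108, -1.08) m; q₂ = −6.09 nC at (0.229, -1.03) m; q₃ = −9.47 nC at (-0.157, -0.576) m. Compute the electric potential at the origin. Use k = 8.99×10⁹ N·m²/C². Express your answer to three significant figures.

-124 V

Electric potential is a scalar, so the contributions from each charge add algebraically: V = Σ kqᵢ/rᵢ.
Distances from the field point to each charge: r₁ = 1.09 m, r₂ = 1.06 m, r₃ = 0.597 m.
V = k[(8.51×10⁻⁹)/(1.09) + (-6.09×10⁻⁹)/(1.06) + (-9.47×10⁻⁹)/(0.597)] = -124 V.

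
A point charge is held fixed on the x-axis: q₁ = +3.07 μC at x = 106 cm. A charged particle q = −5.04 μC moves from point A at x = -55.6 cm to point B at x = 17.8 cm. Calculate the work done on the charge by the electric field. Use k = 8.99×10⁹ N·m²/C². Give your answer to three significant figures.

The work done by the electric force is W_field = −ΔU = −q(V_B − V_A) = q(V_A − V_B).
At A: distance to the source charge is 1.62 m; V_A = kq₁/r = 1.71×10⁴ V.
At B: distance to the source charge is 0.882 m; V_B = kq₁/r = 3.13×10⁴ V.
ΔV = V_B − V_A = 1.42×10⁴ V.
W_field = −qΔV = −(-5.04×10⁻⁶ C)(1.42×10⁴ V) = 0.0716 J.

0.0716 J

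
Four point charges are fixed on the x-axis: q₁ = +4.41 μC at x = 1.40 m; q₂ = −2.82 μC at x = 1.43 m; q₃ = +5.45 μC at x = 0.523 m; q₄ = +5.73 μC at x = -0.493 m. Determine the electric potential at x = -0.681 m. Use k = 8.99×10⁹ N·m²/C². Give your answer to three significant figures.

Electric potential is a scalar, so the contributions from each charge add algebraically: V = Σ kqᵢ/rᵢ.
Distances from the field point to each charge: r₁ = 2.08 m, r₂ = 2.11 m, r₃ = 1.20 m, r₄ = 0.188 m.
V = k[(4.41×10⁻⁶)/(2.08) + (-2.82×10⁻⁶)/(2.11) + (5.45×10⁻⁶)/(1.20) + (5.73×10⁻⁶)/(0.188)] = 3.22×10⁵ V.

3.22×10⁵ V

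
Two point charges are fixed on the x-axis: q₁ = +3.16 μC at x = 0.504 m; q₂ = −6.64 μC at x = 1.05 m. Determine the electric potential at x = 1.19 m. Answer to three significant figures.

-3.85×10⁵ V

Electric potential is a scalar, so the contributions from each charge add algebraically: V = Σ kqᵢ/rᵢ.
Distances from the field point to each charge: r₁ = 0.686 m, r₂ = 0.140 m.
V = k[(3.16×10⁻⁶)/(0.686) + (-6.64×10⁻⁶)/(0.140)] = -3.85×10⁵ V.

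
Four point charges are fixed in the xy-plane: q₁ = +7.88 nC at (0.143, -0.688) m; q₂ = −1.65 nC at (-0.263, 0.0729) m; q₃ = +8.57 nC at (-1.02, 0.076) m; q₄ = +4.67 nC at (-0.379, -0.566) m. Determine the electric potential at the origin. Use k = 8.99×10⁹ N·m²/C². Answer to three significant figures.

183 V

The total potential is the scalar sum of each charge's contribution, V = Σ kqᵢ/rᵢ.
Distances from the field point to each charge: r₁ = 0.703 m, r₂ = 0.273 m, r₃ = 1.02 m, r₄ = 0.681 m.
V = k[(7.88×10⁻⁹)/(0.703) + (-1.65×10⁻⁹)/(0.273) + (8.57×10⁻⁹)/(1.02) + (4.67×10⁻⁹)/(0.681)] = 183 V.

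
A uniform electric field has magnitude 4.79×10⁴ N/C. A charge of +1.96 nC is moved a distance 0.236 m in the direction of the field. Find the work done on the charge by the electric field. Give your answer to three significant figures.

The potential change for a displacement 0.236 m in the direction of the field is ΔV = −Ed = -1.13×10⁴ V.
W_field = −qΔV = 2.22×10⁻⁵ J.

2.22×10⁻⁵ J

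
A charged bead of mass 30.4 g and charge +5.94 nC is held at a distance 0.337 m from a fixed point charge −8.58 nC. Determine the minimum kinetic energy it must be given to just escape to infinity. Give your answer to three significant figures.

To just escape, total mechanical energy must reach zero at infinity: ½mv²_min + U = 0, so ½mv²_min = −U = |kQq|/r.
|U| = |kQq|/r = (8.99×10⁹ N·m²/C²)(8.58×10⁻⁹)(5.94×10⁻⁹)/(0.337) = 1.36×10⁻⁶ J.

1.36×10⁻⁶ J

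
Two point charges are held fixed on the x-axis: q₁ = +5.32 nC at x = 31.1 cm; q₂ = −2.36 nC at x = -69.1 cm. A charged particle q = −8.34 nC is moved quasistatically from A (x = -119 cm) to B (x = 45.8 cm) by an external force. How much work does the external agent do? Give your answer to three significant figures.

-2.65×10⁻⁶ J

For quasistatic motion the external work equals the change in potential energy: W_ext = qΔV = q(V_B − V_A).
At A: distances to the source charges are 1.50 m, 0.499 m; V_A = Σ kqᵢ/rᵢ = -10.7 V.
At B: distances to the source charges are 0.147 m, 1.15 m; V_B = Σ kqᵢ/rᵢ = 307 V.
ΔV = V_B − V_A = 318 V.
W_ext = qΔV = (-8.34×10⁻⁹ C)(318 V) = -2.65×10⁻⁶ J.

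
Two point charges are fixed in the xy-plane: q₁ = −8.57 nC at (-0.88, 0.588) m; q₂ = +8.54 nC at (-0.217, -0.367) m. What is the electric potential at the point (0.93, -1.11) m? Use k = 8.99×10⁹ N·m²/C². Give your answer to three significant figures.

The total potential is the scalar sum of each charge's contribution, V = Σ kqᵢ/rᵢ.
Distances from the field point to each charge: r₁ = 2.48 m, r₂ = 1.37 m.
V = k[(-8.57×10⁻⁹)/(2.48) + (8.54×10⁻⁹)/(1.37)] = 25.1 V.

25.1 V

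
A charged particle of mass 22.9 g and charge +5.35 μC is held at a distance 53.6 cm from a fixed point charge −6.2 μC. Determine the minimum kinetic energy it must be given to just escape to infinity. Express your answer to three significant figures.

To just escape, total mechanical energy must reach zero at infinity: ½mv²_min + U = 0, so ½mv²_min = −U = |kQq|/r.
|U| = |kQq|/r = (8.99×10⁹ N·m²/C²)(6.20×10⁻⁶)(5.35×10⁻⁶)/(0.536) = 0.556 J.

0.556 J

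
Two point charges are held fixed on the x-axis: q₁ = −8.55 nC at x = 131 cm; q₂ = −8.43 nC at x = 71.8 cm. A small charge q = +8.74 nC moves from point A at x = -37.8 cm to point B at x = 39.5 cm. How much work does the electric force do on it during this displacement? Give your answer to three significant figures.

1.78×10⁻⁶ J

The work done by the electric force is W_field = −ΔU = −q(V_B − V_A) = q(V_A − V_B).
At A: distances to the source charges are 1.69 m, 1.10 m; V_A = Σ kqᵢ/rᵢ = -115 V.
At B: distances to the source charges are 0.915 m, 0.323 m; V_B = Σ kqᵢ/rᵢ = -319 V.
ΔV = V_B − V_A = -204 V.
W_field = −qΔV = −(8.74×10⁻⁹ C)(-204 V) = 1.78×10⁻⁶ J.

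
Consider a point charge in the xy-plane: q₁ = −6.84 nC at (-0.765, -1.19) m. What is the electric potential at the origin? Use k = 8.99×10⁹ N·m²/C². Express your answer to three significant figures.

-43.5 V

The total potential is the scalar sum of each charge's contribution, V = Σ kqᵢ/rᵢ.
Distances from the field point to each charge: r₁ = 1.41 m.
V = k[(-6.84×10⁻⁹)/(1.41)] = -43.5 V.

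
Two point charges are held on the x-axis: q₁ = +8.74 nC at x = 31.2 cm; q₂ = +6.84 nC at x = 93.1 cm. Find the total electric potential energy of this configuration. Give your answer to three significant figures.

8.68×10⁻⁷ J

The work to assemble the configuration equals its total potential energy, U = Σ kqᵢqⱼ/rᵢⱼ over all pairs.
Pair separations: r₁₂ = 0.619 m.
U = (8.68×10⁻⁷) = 8.68×10⁻⁷ J.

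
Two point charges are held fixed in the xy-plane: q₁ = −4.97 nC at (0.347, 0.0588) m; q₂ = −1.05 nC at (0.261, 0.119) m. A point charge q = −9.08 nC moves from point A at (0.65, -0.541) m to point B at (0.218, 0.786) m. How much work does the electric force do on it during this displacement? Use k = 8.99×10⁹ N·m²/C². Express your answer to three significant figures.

3.81×10⁻⁸ J

The work done by the electric force is W_field = −ΔU = −q(V_B − V_A) = q(V_A − V_B).
At A: distances to the source charges are 0.672 m, 0.766 m; V_A = Σ kqᵢ/rᵢ = -78.8 V.
At B: distances to the source charges are 0.739 m, 0.668 m; V_B = Σ kqᵢ/rᵢ = -74.6 V.
ΔV = V_B − V_A = 4.19 V.
W_field = −qΔV = −(-9.08×10⁻⁹ C)(4.19 V) = 3.81×10⁻⁸ J.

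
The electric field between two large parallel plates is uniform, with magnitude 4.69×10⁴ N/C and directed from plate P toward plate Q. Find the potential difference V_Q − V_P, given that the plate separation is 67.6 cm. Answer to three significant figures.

In a uniform field, potential decreases in the direction of E: ΔV = −E·d for a displacement d parallel to E.
Going from P to Q is a displacement of 67.6 cm along the field, so V_Q − V_P = −Ed = -3.17×10⁴ V.

-3.17×10⁴ V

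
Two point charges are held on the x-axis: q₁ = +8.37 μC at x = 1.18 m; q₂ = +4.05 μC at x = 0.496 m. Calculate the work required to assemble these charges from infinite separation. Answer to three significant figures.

0.446 J

The assembly work is the sum of pairwise potential energies, U = Σ_{i<j} kqᵢqⱼ/rᵢⱼ.
Pair separations: r₁₂ = 0.684 m.
U = (0.446) = 0.446 J.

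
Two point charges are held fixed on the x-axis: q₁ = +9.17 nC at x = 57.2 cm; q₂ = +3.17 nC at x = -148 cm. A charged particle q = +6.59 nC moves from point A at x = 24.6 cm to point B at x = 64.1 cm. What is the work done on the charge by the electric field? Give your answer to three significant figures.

-6.19×10⁻⁶ J

The work done by the electric force is W_field = −ΔU = −q(V_B − V_A) = q(V_A − V_B).
At A: distances to the source charges are 0.326 m, 1.73 m; V_A = Σ kqᵢ/rᵢ = 269 V.
At B: distances to the source charges are 0.0690 m, 2.12 m; V_B = Σ kqᵢ/rᵢ = 1210 V.
ΔV = V_B − V_A = 939 V.
W_field = −qΔV = −(6.59×10⁻⁹ C)(939 V) = -6.19×10⁻⁶ J.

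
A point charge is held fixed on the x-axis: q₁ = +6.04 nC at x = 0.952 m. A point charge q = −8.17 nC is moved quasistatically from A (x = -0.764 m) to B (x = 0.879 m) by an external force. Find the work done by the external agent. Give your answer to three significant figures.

-5.82×10⁻⁶ J

For quasistatic motion the external work equals the change in potential energy: W_ext = qΔV = q(V_B − V_A).
At A: distance to the source charge is 1.72 m; V_A = kq₁/r = 31.6 V.
At B: distance to the source charge is 0.0730 m; V_B = kq₁/r = 744 V.
ΔV = V_B − V_A = 712 V.
W_ext = qΔV = (-8.17×10⁻⁹ C)(712 V) = -5.82×10⁻⁶ J.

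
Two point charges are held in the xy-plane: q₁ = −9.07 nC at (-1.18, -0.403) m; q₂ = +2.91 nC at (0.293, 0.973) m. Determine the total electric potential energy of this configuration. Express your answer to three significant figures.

The assembly work is the sum of pairwise potential energies, U = Σ_{i<j} kqᵢqⱼ/rᵢⱼ.
Pair separations: r₁₂ = 2.02 m.
U = (-1.18×10⁻⁷) = -1.18×10⁻⁷ J.

-1.18×10⁻⁷ J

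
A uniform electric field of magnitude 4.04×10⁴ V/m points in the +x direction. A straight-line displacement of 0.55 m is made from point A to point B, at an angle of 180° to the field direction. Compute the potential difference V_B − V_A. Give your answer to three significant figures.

2.22×10⁴ V

Only the component of displacement along E changes the potential: ΔV = −E·d·cosθ.
ΔV = −(4.04×10⁴ V/m)(0.550 m)cos180° = 2.22×10⁴ V.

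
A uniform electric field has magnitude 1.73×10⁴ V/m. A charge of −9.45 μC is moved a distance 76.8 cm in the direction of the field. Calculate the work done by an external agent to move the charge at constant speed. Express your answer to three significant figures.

The potential change for a displacement 76.8 cm in the direction of the field is ΔV = −Ed = -1.33×10⁴ V.
W_ext = qΔV = 0.126 J.

0.126 J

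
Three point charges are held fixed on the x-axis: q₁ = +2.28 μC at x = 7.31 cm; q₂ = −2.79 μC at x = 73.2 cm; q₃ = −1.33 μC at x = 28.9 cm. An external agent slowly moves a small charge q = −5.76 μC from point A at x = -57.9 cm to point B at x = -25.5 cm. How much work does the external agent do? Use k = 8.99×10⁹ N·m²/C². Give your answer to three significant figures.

For quasistatic motion the external work equals the change in potential energy: W_ext = qΔV = q(V_B − V_A).
At A: distances to the source charges are 0.652 m, 1.31 m, 0.868 m; V_A = Σ kqᵢ/rᵢ = -1470 V.
At B: distances to the source charges are 0.328 m, 0.987 m, 0.544 m; V_B = Σ kqᵢ/rᵢ = 1.51×10⁴ V.
ΔV = V_B − V_A = 1.66×10⁴ V.
W_ext = qΔV = (-5.76×10⁻⁶ C)(1.66×10⁴ V) = -0.0954 J.

-0.0954 J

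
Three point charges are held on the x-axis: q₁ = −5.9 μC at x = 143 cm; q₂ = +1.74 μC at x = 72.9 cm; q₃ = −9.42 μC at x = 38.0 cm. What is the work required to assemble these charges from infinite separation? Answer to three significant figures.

The work to assemble the configuration equals its total potential energy, U = Σ kqᵢqⱼ/rᵢⱼ over all pairs.
Pair separations: r₁₂ = 0.701 m, r₁₃ = 1.05 m, r₂₃ = 0.349 m.
U = (-0.132) + (0.476) + (-0.422) = -0.0780 J.

-0.0780 J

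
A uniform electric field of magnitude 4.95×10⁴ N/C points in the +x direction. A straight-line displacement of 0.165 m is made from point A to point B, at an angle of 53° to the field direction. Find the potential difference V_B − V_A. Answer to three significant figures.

Only the component of displacement along E changes the potential: ΔV = −E·d·cosθ.
ΔV = −(4.95×10⁴ V/m)(0.165 m)cos53° = -4920 V.

-4920 V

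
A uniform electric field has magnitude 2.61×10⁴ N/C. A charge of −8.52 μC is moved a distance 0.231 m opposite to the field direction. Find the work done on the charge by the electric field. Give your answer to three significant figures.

The potential change for a displacement 0.231 m opposite to the field direction is ΔV = +Ed = 6030 V.
W_field = −qΔV = 0.0514 J.

0.0514 J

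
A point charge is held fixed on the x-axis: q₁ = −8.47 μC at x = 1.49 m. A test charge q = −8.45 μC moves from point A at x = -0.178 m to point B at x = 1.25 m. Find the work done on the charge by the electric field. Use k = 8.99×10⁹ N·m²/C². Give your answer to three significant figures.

-2.30 J

The work done by the electric force is W_field = −ΔU = −q(V_B − V_A) = q(V_A − V_B).
At A: distance to the source charge is 1.67 m; V_A = kq₁/r = -4.57×10⁴ V.
At B: distance to the source charge is 0.240 m; V_B = kq₁/r = -3.17×10⁵ V.
ΔV = V_B − V_A = -2.72×10⁵ V.
W_field = −qΔV = −(-8.45×10⁻⁶ C)(-2.72×10⁵ V) = -2.30 J.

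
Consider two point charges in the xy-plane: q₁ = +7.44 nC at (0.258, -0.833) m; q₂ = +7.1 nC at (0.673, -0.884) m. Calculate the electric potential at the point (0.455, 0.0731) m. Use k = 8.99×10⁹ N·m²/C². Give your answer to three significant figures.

The total potential is the scalar sum of each charge's contribution, V = Σ kqᵢ/rᵢ.
Distances from the field point to each charge: r₁ = 0.927 m, r₂ = 0.982 m.
V = k[(7.44×10⁻⁹)/(0.927) + (7.10×10⁻⁹)/(0.982)] = 137 V.

137 V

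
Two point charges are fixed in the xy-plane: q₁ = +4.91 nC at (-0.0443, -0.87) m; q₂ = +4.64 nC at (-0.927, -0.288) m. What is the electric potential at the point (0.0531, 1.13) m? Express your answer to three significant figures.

Electric potential is a scalar, so the contributions from each charge add algebraically: V = Σ kqᵢ/rᵢ.
Distances from the field point to each charge: r₁ = 2.00 m, r₂ = 1.72 m.
V = k[(4.91×10⁻⁹)/(2.00) + (4.64×10⁻⁹)/(1.72)] = 46.2 V.

46.2 V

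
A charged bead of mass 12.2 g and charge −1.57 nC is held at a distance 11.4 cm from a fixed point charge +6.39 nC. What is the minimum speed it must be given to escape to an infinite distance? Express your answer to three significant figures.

0.0114 m/s

To just escape, total mechanical energy must reach zero at infinity: ½mv²_min + U = 0, so ½mv²_min = −U = |kQq|/r.
|U| = |kQq|/r = (8.99×10⁹ N·m²/C²)(6.39×10⁻⁹)(1.57×10⁻⁹)/(0.114) = 7.91×10⁻⁷ J.
v_min = √(2|U|/m) = √(2·7.91×10⁻⁷/0.0122) = 0.0114 m/s.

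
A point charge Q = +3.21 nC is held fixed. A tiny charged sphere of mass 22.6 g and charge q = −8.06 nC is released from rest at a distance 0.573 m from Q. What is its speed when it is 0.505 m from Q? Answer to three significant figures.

2.20×10⁻³ m/s

Only the electrostatic force acts, so mechanical energy is conserved: ½mv² = U₁ − U₂ = kQq(1/r₁ − 1/r₂).
U₁ − U₂ = (8.99×10⁹ N·m²/C²)(3.21×10⁻⁹ C)(-8.06×10⁻⁹ C)(1/0.573 − 1/0.505) = 5.47×10⁻⁸ J.
v = √(2·5.47×10⁻⁸/0.0226) = 2.20×10⁻³ m/s.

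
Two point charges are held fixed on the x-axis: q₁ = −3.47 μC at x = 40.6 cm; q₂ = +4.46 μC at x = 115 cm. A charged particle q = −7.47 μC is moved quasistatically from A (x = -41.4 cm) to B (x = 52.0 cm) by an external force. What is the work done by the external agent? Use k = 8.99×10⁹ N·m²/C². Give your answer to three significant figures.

For quasistatic motion the external work equals the change in potential energy: W_ext = qΔV = q(V_B − V_A).
At A: distances to the source charges are 0.820 m, 1.56 m; V_A = Σ kqᵢ/rᵢ = -1.24×10⁴ V.
At B: distances to the source charges are 0.114 m, 0.630 m; V_B = Σ kqᵢ/rᵢ = -2.10×10⁵ V.
ΔV = V_B − V_A = -1.98×10⁵ V.
W_ext = qΔV = (-7.47×10⁻⁶ C)(-1.98×10⁵ V) = 1.48 J.

1.48 J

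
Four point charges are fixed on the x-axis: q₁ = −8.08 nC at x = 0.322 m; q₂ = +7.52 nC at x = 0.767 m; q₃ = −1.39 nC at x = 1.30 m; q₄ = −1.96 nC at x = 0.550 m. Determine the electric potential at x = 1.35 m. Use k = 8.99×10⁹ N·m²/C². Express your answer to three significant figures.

The total potential is the scalar sum of each charge's contribution, V = Σ kqᵢ/rᵢ.
Distances from the field point to each charge: r₁ = 1.03 m, r₂ = 0.583 m, r₃ = 0.0500 m, r₄ = 0.800 m.
V = k[(-8.08×10⁻⁹)/(1.03) + (7.52×10⁻⁹)/(0.583) + (-1.39×10⁻⁹)/(0.0500) + (-1.96×10⁻⁹)/(0.800)] = -227 V.

-227 V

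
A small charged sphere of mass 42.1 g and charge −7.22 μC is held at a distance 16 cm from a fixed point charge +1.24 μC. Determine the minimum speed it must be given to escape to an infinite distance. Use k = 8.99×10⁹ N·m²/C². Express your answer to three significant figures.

To just escape, total mechanical energy must reach zero at infinity: ½mv²_min + U = 0, so ½mv²_min = −U = |kQq|/r.
|U| = |kQq|/r = (8.99×10⁹ N·m²/C²)(1.24×10⁻⁶)(7.22×10⁻⁶)/(0.160) = 0.503 J.
v_min = √(2|U|/m) = √(2·0.503/0.0421) = 4.89 m/s.

4.89 m/s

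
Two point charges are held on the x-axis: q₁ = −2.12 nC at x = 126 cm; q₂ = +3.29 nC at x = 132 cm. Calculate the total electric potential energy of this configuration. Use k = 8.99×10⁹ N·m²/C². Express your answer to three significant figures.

The assembly work is the sum of pairwise potential energies, U = Σ_{i<j} kqᵢqⱼ/rᵢⱼ.
Pair separations: r₁₂ = 0.0600 m.
U = (-1.05×10⁻⁶) = -1.05×10⁻⁶ J.

-1.05×10⁻⁶ J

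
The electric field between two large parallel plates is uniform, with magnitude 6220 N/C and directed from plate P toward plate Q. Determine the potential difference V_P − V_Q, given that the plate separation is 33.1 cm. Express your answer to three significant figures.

In a uniform field, potential decreases in the direction of E: ΔV = −E·d for a displacement d parallel to E.
Going from Q to P is a displacement of 33.1 cm opposite to the field, so V_P − V_Q = +Ed = 2060 V.

2060 V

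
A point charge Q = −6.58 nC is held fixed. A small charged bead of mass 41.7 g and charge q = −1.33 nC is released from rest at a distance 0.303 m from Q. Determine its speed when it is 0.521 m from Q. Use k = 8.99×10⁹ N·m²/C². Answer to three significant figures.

Only the electrostatic force acts, so mechanical energy is conserved: ½mv² = U₁ − U₂ = kQq(1/r₁ − 1/r₂).
U₁ − U₂ = (8.99×10⁹ N·m²/C²)(-6.58×10⁻⁹ C)(-1.33×10⁻⁹ C)(1/0.303 − 1/0.521) = 1.09×10⁻⁷ J.
v = √(2·1.09×10⁻⁷/0.0417) = 2.28×10⁻³ m/s.

2.28×10⁻³ m/s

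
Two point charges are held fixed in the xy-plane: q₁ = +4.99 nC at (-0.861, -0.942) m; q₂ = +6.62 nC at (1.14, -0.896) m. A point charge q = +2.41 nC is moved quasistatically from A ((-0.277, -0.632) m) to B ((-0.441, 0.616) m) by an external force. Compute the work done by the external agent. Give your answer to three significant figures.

-1.30×10⁻⁷ J

For quasistatic motion the external work equals the change in potential energy: W_ext = qΔV = q(V_B − V_A).
At A: distances to the source charges are 0.661 m, 1.44 m; V_A = Σ kqᵢ/rᵢ = 109 V.
At B: distances to the source charges are 1.61 m, 2.19 m; V_B = Σ kqᵢ/rᵢ = 55.0 V.
ΔV = V_B − V_A = -54.1 V.
W_ext = qΔV = (2.41×10⁻⁹ C)(-54.1 V) = -1.30×10⁻⁷ J.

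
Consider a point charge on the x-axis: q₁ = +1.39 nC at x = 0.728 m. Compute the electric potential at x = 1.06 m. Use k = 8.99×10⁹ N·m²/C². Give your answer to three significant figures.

37.6 V

The total potential is the scalar sum of each charge's contribution, V = Σ kqᵢ/rᵢ.
V = k[(1.39×10⁻⁹)/(0.332)] = 37.6 V.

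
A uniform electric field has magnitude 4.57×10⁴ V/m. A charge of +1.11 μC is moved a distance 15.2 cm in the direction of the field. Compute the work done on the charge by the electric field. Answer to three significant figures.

7.71×10⁻³ J

The potential change for a displacement 15.2 cm in the direction of the field is ΔV = −Ed = -6950 V.
W_field = −qΔV = 7.71×10⁻³ J.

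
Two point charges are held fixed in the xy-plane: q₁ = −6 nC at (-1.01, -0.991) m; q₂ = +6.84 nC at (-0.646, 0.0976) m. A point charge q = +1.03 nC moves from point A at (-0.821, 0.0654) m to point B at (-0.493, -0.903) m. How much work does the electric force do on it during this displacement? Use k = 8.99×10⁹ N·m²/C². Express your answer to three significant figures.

3.48×10⁻⁷ J

The work done by the electric force is W_field = −ΔU = −q(V_B − V_A) = q(V_A − V_B).
At A: distances to the source charges are 1.07 m, 0.178 m; V_A = Σ kqᵢ/rᵢ = 295 V.
At B: distances to the source charges are 0.524 m, 1.01 m; V_B = Σ kqᵢ/rᵢ = -42.1 V.
ΔV = V_B − V_A = -337 V.
W_field = −qΔV = −(1.03×10⁻⁹ C)(-337 V) = 3.48×10⁻⁷ J.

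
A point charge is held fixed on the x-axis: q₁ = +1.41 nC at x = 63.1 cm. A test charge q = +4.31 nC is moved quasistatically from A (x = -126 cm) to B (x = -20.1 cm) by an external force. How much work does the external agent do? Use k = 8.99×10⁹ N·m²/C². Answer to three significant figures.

For quasistatic motion the external work equals the change in potential energy: W_ext = qΔV = q(V_B − V_A).
At A: distance to the source charge is 1.89 m; V_A = kq₁/r = 6.70 V.
At B: distance to the source charge is 0.832 m; V_B = kq₁/r = 15.2 V.
ΔV = V_B − V_A = 8.53 V.
W_ext = qΔV = (4.31×10⁻⁹ C)(8.53 V) = 3.68×10⁻⁸ J.

3.68×10⁻⁸ J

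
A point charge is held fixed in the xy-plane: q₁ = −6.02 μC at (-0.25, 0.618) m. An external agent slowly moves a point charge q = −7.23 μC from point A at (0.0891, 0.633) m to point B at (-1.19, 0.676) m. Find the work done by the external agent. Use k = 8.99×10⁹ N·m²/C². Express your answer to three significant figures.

-0.737 J

For quasistatic motion the external work equals the change in potential energy: W_ext = qΔV = q(V_B − V_A).
At A: distance to the source charge is 0.339 m; V_A = kq₁/r = -1.59×10⁵ V.
At B: distance to the source charge is 0.942 m; V_B = kq₁/r = -5.75×10⁴ V.
ΔV = V_B − V_A = 1.02×10⁵ V.
W_ext = qΔV = (-7.23×10⁻⁶ C)(1.02×10⁵ V) = -0.737 J.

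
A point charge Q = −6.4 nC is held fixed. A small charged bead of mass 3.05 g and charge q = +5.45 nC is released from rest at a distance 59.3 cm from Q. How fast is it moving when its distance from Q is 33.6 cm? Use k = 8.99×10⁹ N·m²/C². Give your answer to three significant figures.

0.0163 m/s

Only the electrostatic force acts, so mechanical energy is conserved: ½mv² = U₁ − U₂ = kQq(1/r₁ − 1/r₂).
U₁ − U₂ = (8.99×10⁹ N·m²/C²)(-6.40×10⁻⁹ C)(5.45×10⁻⁹ C)(1/0.593 − 1/0.336) = 4.04×10⁻⁷ J.
v = √(2·4.04×10⁻⁷/3.05×10⁻³) = 0.0163 m/s.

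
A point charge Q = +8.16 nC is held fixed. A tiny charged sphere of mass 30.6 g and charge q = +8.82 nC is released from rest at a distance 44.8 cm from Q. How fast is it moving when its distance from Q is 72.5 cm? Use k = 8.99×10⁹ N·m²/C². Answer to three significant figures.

Only the electrostatic force acts, so mechanical energy is conserved: ½mv² = U₁ − U₂ = kQq(1/r₁ − 1/r₂).
U₁ − U₂ = (8.99×10⁹ N·m²/C²)(8.16×10⁻⁹ C)(8.82×10⁻⁹ C)(1/0.448 − 1/0.725) = 5.52×10⁻⁷ J.
v = √(2·5.52×10⁻⁷/0.0306) = 6.01×10⁻³ m/s.

6.01×10⁻³ m/s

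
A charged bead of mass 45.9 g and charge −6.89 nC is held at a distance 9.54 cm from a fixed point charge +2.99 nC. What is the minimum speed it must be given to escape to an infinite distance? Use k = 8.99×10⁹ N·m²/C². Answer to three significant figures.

To just escape, total mechanical energy must reach zero at infinity: ½mv²_min + U = 0, so ½mv²_min = −U = |kQq|/r.
|U| = |kQq|/r = (8.99×10⁹ N·m²/C²)(2.99×10⁻⁹)(6.89×10⁻⁹)/(0.0954) = 1.94×10⁻⁶ J.
v_min = √(2|U|/m) = √(2·1.94×10⁻⁶/0.0459) = 9.20×10⁻³ m/s.

9.20×10⁻³ m/s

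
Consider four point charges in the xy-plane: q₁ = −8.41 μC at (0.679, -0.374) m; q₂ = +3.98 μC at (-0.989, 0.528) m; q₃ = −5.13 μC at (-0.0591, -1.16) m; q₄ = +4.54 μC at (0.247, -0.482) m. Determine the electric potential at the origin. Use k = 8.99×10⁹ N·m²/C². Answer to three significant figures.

Electric potential is a scalar, so the contributions from each charge add algebraically: V = Σ kqᵢ/rᵢ.
Distances from the field point to each charge: r₁ = 0.775 m, r₂ = 1.12 m, r₃ = 1.16 m, r₄ = 0.542 m.
V = k[(-8.41×10⁻⁶)/(0.775) + (3.98×10⁻⁶)/(1.12) + (-5.13×10⁻⁶)/(1.16) + (4.54×10⁻⁶)/(0.542)] = -3.00×10⁴ V.

-3.00×10⁴ V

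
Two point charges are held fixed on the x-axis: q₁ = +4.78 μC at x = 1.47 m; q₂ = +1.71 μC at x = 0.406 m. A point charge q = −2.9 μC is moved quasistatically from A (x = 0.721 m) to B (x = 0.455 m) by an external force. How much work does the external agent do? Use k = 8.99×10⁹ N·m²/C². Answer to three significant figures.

For quasistatic motion the external work equals the change in potential energy: W_ext = qΔV = q(V_B − V_A).
At A: distances to the source charges are 0.749 m, 0.315 m; V_A = Σ kqᵢ/rᵢ = 1.06×10⁵ V.
At B: distances to the source charges are 1.01 m, 0.0490 m; V_B = Σ kqᵢ/rᵢ = 3.56×10⁵ V.
ΔV = V_B − V_A = 2.50×10⁵ V.
W_ext = qΔV = (-2.90×10⁻⁶ C)(2.50×10⁵ V) = -0.725 J.

-0.725 J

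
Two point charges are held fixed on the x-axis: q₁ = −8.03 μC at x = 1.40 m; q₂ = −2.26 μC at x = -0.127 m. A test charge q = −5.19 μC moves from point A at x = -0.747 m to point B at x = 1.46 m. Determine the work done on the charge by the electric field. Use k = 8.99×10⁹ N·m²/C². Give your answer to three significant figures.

The work done by the electric force is W_field = −ΔU = −q(V_B − V_A) = q(V_A − V_B).
At A: distances to the source charges are 2.15 m, 0.620 m; V_A = Σ kqᵢ/rᵢ = -6.64×10⁴ V.
At B: distances to the source charges are 0.0600 m, 1.59 m; V_B = Σ kqᵢ/rᵢ = -1.22×10⁶ V.
ΔV = V_B − V_A = -1.15×10⁶ V.
W_field = −qΔV = −(-5.19×10⁻⁶ C)(-1.15×10⁶ V) = -5.97 J.

-5.97 J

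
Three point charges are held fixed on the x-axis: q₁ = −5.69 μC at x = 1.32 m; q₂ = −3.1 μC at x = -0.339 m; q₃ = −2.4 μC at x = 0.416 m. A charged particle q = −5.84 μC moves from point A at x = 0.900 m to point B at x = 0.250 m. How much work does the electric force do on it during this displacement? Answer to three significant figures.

-0.212 J

The work done by the electric force is W_field = −ΔU = −q(V_B − V_A) = q(V_A − V_B).
At A: distances to the source charges are 0.420 m, 1.24 m, 0.484 m; V_A = Σ kqᵢ/rᵢ = -1.89×10⁵ V.
At B: distances to the source charges are 1.07 m, 0.589 m, 0.166 m; V_B = Σ kqᵢ/rᵢ = -2.25×10⁵ V.
ΔV = V_B − V_A = -3.62×10⁴ V.
W_field = −qΔV = −(-5.84×10⁻⁶ C)(-3.62×10⁴ V) = -0.212 J.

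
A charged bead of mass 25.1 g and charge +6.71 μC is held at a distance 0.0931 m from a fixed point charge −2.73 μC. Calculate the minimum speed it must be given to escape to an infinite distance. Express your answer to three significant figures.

To just escape, total mechanical energy must reach zero at infinity: ½mv²_min + U = 0, so ½mv²_min = −U = |kQq|/r.
|U| = |kQq|/r = (8.99×10⁹ N·m²/C²)(2.73×10⁻⁶)(6.71×10⁻⁶)/(0.0931) = 1.77 J.
v_min = √(2|U|/m) = √(2·1.77/0.0251) = 11.9 m/s.

11.9 m/s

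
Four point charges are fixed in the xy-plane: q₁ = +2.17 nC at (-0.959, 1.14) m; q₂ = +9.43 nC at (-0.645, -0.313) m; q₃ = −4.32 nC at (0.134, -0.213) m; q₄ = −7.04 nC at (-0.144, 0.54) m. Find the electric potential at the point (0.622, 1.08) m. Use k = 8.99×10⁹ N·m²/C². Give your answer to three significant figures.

-38.3 V

Electric potential is a scalar, so the contributions from each charge add algebraically: V = Σ kqᵢ/rᵢ.
Distances from the field point to each charge: r₁ = 1.58 m, r₂ = 1.88 m, r₃ = 1.38 m, r₄ = 0.937 m.
V = k[(2.17×10⁻⁹)/(1.58) + (9.43×10⁻⁹)/(1.88) + (-4.32×10⁻⁹)/(1.38) + (-7.04×10⁻⁹)/(0.937)] = -38.3 V.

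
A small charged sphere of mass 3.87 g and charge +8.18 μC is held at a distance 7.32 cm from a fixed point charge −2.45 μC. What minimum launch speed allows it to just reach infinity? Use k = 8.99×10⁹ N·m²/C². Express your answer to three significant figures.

35.7 m/s

To just escape, total mechanical energy must reach zero at infinity: ½mv²_min + U = 0, so ½mv²_min = −U = |kQq|/r.
|U| = |kQq|/r = (8.99×10⁹ N·m²/C²)(2.45×10⁻⁶)(8.18×10⁻⁶)/(0.0732) = 2.46 J.
v_min = √(2|U|/m) = √(2·2.46/3.87×10⁻³) = 35.7 m/s.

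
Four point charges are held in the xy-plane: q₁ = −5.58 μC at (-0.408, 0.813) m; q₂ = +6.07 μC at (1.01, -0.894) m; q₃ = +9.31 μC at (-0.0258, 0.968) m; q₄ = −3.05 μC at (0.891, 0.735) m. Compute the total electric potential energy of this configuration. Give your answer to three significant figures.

-1.29 J

The assembly work is the sum of pairwise potential energies, U = Σ_{i<j} kqᵢqⱼ/rᵢⱼ.
Pair separations: r₁₂ = 2.22 m, r₁₃ = 0.412 m, r₁₄ = 1.30 m, r₂₃ = 2.13 m, r₂₄ = 1.63 m, r₃₄ = 0.946 m.
Summing all 6 pair terms gives U = -1.29 J.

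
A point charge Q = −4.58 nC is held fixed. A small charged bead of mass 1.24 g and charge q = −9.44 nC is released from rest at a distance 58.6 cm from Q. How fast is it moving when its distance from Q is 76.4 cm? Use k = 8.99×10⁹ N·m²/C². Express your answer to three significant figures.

Only the electrostatic force acts, so mechanical energy is conserved: ½mv² = U₁ − U₂ = kQq(1/r₁ − 1/r₂).
U₁ − U₂ = (8.99×10⁹ N·m²/C²)(-4.58×10⁻⁹ C)(-9.44×10⁻⁹ C)(1/0.586 − 1/0.764) = 1.55×10⁻⁷ J.
v = √(2·1.55×10⁻⁷/1.24×10⁻³) = 0.0158 m/s.

0.0158 m/s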